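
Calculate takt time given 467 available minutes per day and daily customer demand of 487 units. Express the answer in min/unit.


Formula: Takt Time = Available Production Time / Customer Demand
Takt = 467 min/day / 487 units/day
Takt = 0.96 min/unit

0.96 min/unit


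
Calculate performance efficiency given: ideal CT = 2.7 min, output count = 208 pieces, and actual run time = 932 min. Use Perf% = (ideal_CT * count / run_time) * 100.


Formula: Performance = (Ideal CT * Total Count) / Run Time * 100
Ideal output time = 2.7 * 208 = 561.6 min
Performance = 561.6 / 932 * 100 = 60.3%

60.3%


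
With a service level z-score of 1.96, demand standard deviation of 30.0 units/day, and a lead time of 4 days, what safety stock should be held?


Formula: SS = z * sigma_d * sqrt(LT)
sqrt(LT) = sqrt(4) = 2.0
SS = 1.96 * 30.0 * 2.0
SS = 117.6 units

117.6 units


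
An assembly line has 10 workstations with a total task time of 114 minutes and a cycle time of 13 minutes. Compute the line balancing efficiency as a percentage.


Formula: Efficiency = Sum of Task Times / (N_stations * CT) * 100
Total station capacity = 10 stations * 13 min = 130 min
Efficiency = 114 / 130 * 100 = 87.7%

87.7%


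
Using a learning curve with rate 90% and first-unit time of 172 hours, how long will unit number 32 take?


Formula: T_n = T_1 * (learning_rate)^(log2(n)) where learning_rate = rate/100
Doublings = log2(32) = 5
T_n = 172 * 0.9^5
T_n = 172 * 0.5905 = 101.6 hours

101.6 hours


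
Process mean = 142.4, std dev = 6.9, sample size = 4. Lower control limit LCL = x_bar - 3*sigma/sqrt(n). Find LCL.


LCL = 142.4 - 3 * 6.9 / sqrt(4)

132.05


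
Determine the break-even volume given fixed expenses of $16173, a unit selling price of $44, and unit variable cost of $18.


Formula: BEQ = Fixed Costs / (Price - Variable Cost)
Contribution margin = $44 - $18 = $26/unit
BEQ = ceil($16173 / $26/unit) = ceil(622.04) = 623 units

623 units


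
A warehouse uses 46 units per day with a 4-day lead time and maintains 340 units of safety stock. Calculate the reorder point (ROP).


Formula: ROP = (Daily Demand * Lead Time) + Safety Stock
Demand during lead time = 46 * 4 = 184 units
ROP = 184 + 340 = 524 units

524 units


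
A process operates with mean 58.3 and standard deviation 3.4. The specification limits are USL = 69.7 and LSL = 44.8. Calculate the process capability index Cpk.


Cpu = (69.7 - 58.3) / (3 * 3.4) = 1.12
Cpl = (58.3 - 44.8) / (3 * 3.4) = 1.32
Cpk = min(1.12, 1.32) = 1.12

1.12


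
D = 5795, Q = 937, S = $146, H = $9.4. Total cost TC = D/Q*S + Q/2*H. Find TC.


TC = 5795/937 * 146 + 937/2 * 9.4

$5306.86


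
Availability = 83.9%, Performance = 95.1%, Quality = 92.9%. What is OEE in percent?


Formula: OEE = Availability * Performance * Quality / 10000
A * P = 83.9% * 95.1% / 100 = 79.79%
OEE = 79.79% * 92.9% / 100 = 74.1%

74.1%


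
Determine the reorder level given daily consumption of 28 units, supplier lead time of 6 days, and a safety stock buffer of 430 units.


Formula: ROP = (Daily Demand * Lead Time) + Safety Stock
Demand during lead time = 28 * 6 = 168 units
ROP = 168 + 430 = 598 units

598 units


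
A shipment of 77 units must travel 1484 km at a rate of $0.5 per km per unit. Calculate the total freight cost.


TC = dist * cost * units = 1484 * 0.5 * 77 = $57134.00

$57134.00


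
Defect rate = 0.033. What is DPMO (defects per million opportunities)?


DPMO = defect_rate * 1000000 = 0.033 * 1000000

33000


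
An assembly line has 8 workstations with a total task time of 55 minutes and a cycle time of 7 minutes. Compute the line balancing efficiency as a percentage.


Formula: Efficiency = Sum of Task Times / (N_stations * CT) * 100
Total station capacity = 8 stations * 7 min = 56 min
Efficiency = 55 / 56 * 100 = 98.2%

98.2%


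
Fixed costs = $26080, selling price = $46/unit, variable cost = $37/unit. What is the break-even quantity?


Formula: BEQ = Fixed Costs / (Price - Variable Cost)
Contribution margin = $46 - $37 = $9/unit
BEQ = ceil($26080 / $9/unit) = ceil(2897.78) = 2898 units

2898 units


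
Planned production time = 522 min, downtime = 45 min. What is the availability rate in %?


Formula: Availability = (Planned Time - Downtime) / Planned Time * 100
Uptime = 522 - 45 = 477 min
Availability = 477 / 522 * 100 = 91.4%

91.4%


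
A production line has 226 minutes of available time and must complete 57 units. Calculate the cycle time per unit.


Formula: CT = Available Time / Number of Units
CT = 226 min / 57 units
CT = 3.96 min/unit

3.96 min/unit


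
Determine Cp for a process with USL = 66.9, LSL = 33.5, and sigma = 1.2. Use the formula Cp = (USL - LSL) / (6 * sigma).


Cp = (66.9 - 33.5) / (6 * 1.2)

4.64


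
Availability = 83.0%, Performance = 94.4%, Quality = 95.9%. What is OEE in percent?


Formula: OEE = Availability * Performance * Quality / 10000
A * P = 83.0% * 94.4% / 100 = 78.35%
OEE = 78.35% * 95.9% / 100 = 75.1%

75.1%


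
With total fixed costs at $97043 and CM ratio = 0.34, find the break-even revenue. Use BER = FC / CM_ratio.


Formula: BER = Fixed Costs / Contribution Margin Ratio
BER = $97043 / 0.34
BER = $285420.59 (to the nearest cent)

$285420.59


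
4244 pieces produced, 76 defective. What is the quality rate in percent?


Formula: Quality Rate = Good Pieces / Total Pieces * 100
Good pieces = 4244 - 76 = 4168
QR = 4168 / 4244 * 100 = 98.2%

98.2%


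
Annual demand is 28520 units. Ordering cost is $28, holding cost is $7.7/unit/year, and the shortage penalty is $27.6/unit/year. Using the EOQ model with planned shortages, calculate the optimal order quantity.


Formula: EOQ* = sqrt(2DS/H) * sqrt((H+P)/P)
Base EOQ = sqrt(2*28520*28/7.7) = 455.43 units
Correction = sqrt((7.7+27.6)/27.6) = 1.13092
EOQ* = 455.43 * 1.13092 = 515.1 units

515.1 units


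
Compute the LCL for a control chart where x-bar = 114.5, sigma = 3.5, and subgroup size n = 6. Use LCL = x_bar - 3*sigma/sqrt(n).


LCL = 114.5 - 3 * 3.5 / sqrt(6)

110.21


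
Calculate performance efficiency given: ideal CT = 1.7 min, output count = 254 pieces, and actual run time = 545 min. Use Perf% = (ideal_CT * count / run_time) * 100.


Formula: Performance = (Ideal CT * Total Count) / Run Time * 100
Ideal output time = 1.7 * 254 = 431.8 min
Performance = 431.8 / 545 * 100 = 79.2%

79.2%


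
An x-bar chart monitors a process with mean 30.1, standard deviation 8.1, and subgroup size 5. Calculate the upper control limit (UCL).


UCL = 30.1 + 3 * 8.1 / sqrt(5)

40.97


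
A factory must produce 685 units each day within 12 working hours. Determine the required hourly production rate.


Formula: Production Rate = Daily Demand / Available Hours
Rate = 685 units/day / 12 hours/day
Rate = 57.1 units/hour

57.1 units/hour


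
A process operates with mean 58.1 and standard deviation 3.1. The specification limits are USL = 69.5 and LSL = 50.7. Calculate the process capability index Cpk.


Cpu = (69.5 - 58.1) / (3 * 3.1) = 1.23
Cpl = (58.1 - 50.7) / (3 * 3.1) = 0.8
Cpk = min(1.23, 0.8) = 0.8

0.8


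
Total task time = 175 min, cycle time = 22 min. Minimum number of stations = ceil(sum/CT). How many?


Formula: N_min = ceil(Sum of Task Times / Cycle Time)
N_min = ceil(175 min / 22 min) = ceil(7.9545)
N_min = 8 stations

8


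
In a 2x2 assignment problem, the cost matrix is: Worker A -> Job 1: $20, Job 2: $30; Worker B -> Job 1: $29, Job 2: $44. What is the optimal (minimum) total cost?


Option 1: A->1 + B->2 = $20 + $44 = $64
Option 2: A->2 + B->1 = $30 + $29 = $59
Min cost = min($64, $59) = $59

$59


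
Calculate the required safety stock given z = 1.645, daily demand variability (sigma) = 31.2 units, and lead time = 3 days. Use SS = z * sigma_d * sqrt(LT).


Formula: SS = z * sigma_d * sqrt(LT)
sqrt(LT) = sqrt(3) = 1.7321
SS = 1.645 * 31.2 * 1.7321
SS = 88.9 units

88.9 units


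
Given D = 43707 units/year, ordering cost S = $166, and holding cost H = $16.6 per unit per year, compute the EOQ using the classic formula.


Formula: EOQ = sqrt(2 * D * S / H)
Numerator: 2 * 43707 * 166 = 14510724
2DS/H = 14510724 / 16.6 = 874140.0
EOQ = sqrt(874140.0) = 935.0 units

935.0 units


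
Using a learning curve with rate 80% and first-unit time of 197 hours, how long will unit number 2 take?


Formula: T_n = T_1 * (learning_rate)^(log2(n)) where learning_rate = rate/100
Doublings = log2(2) = 1
T_n = 197 * 0.8^1
T_n = 197 * 0.8 = 157.6 hours

157.6 hours


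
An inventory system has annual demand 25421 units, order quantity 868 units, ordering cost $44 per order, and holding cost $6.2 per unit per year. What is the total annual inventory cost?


TC = 25421/868 * 44 + 868/2 * 6.2

$3979.42


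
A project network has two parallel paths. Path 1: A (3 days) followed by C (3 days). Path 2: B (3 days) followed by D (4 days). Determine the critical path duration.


Path 1 = 3 + 3 = 6 days
Path 2 = 3 + 4 = 7 days
Duration = max(6, 7) = 7 days

7 days


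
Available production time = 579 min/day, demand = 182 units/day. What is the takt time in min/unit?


Formula: Takt Time = Available Production Time / Customer Demand
Takt = 579 min/day / 182 units/day
Takt = 3.18 min/unit

3.18 min/unit


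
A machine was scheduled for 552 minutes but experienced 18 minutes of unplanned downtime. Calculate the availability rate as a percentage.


Formula: Availability = (Planned Time - Downtime) / Planned Time * 100
Uptime = 552 - 18 = 534 min
Availability = 534 / 552 * 100 = 96.7%

96.7%


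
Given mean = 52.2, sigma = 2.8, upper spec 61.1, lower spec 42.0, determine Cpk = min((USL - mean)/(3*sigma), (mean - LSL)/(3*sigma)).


Cpu = (61.1 - 52.2) / (3 * 2.8) = 1.06
Cpl = (52.2 - 42.0) / (3 * 2.8) = 1.21
Cpk = min(1.06, 1.21) = 1.06

1.06


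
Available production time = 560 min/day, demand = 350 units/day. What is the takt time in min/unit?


Formula: Takt Time = Available Production Time / Customer Demand
Takt = 560 min/day / 350 units/day
Takt = 1.6 min/unit

1.6 min/unit


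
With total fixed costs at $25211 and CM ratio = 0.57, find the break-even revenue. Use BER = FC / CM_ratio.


Formula: BER = Fixed Costs / Contribution Margin Ratio
BER = $25211 / 0.57
BER = $44229.82 (to the nearest cent)

$44229.82


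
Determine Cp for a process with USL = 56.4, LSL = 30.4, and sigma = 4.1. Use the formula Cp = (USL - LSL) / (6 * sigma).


Cp = (56.4 - 30.4) / (6 * 4.1)

1.06


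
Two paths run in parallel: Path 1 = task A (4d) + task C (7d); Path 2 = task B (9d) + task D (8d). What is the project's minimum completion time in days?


Path 1 = 4 + 7 = 11 days
Path 2 = 9 + 8 = 17 days
Duration = max(11, 17) = 17 days

17 days


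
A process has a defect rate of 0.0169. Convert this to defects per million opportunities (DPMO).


DPMO = defect_rate * 1000000 = 0.0169 * 1000000

16900


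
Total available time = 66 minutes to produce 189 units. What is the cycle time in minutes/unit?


Formula: CT = Available Time / Number of Units
CT = 66 min / 189 units
CT = 0.35 min/unit

0.35 min/unit


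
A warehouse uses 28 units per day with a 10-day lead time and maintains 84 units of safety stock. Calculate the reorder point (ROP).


Formula: ROP = (Daily Demand * Lead Time) + Safety Stock
Demand during lead time = 28 * 10 = 280 units
ROP = 280 + 84 = 364 units

364 units


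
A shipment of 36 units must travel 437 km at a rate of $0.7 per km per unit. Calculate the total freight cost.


TC = dist * cost * units = 437 * 0.7 * 36 = $11012.40

$11012.40


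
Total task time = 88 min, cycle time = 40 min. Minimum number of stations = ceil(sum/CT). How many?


Formula: N_min = ceil(Sum of Task Times / Cycle Time)
N_min = ceil(88 min / 40 min) = ceil(2.2)
N_min = 3 stations

3


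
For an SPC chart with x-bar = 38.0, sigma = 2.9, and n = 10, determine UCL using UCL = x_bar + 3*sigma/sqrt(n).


UCL = 38.0 + 3 * 2.9 / sqrt(10)

40.75


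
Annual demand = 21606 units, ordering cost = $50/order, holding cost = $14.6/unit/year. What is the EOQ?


Formula: EOQ = sqrt(2 * D * S / H)
Numerator: 2 * 21606 * 50 = 2160600
2DS/H = 2160600 / 14.6 = 147986.3
EOQ = sqrt(147986.3) = 384.7 units

384.7 units


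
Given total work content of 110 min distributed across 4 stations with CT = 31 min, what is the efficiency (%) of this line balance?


Formula: Efficiency = Sum of Task Times / (N_stations * CT) * 100
Total station capacity = 4 stations * 31 min = 124 min
Efficiency = 110 / 124 * 100 = 88.7%

88.7%


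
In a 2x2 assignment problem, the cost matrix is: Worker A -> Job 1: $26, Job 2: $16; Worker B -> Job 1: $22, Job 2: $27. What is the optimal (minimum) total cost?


Option 1: A->1 + B->2 = $26 + $27 = $53
Option 2: A->2 + B->1 = $16 + $22 = $38
Min cost = min($53, $38) = $38

$38


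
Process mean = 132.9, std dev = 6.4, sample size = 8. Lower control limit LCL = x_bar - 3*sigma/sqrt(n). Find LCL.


LCL = 132.9 - 3 * 6.4 / sqrt(8)

126.11


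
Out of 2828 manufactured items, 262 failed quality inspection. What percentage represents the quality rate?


Formula: Quality Rate = Good Pieces / Total Pieces * 100
Good pieces = 2828 - 262 = 2566
QR = 2566 / 2828 * 100 = 90.7%

90.7%


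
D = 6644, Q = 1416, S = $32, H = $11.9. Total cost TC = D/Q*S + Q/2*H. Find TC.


TC = 6644/1416 * 32 + 1416/2 * 11.9

$8575.35


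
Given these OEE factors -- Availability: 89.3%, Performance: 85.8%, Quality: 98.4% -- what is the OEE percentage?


Formula: OEE = Availability * Performance * Quality / 10000
A * P = 89.3% * 85.8% / 100 = 76.62%
OEE = 76.62% * 98.4% / 100 = 75.4%

75.4%


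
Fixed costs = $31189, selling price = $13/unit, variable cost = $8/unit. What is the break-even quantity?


Formula: BEQ = Fixed Costs / (Price - Variable Cost)
Contribution margin = $13 - $8 = $5/unit
BEQ = ceil($31189 / $5/unit) = ceil(6237.8) = 6238 units

6238 units


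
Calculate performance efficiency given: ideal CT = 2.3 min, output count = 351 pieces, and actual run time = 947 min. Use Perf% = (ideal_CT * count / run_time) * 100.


Formula: Performance = (Ideal CT * Total Count) / Run Time * 100
Ideal output time = 2.3 * 351 = 807.3 min
Performance = 807.3 / 947 * 100 = 85.2%

85.2%


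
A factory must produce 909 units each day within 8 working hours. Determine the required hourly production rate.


Formula: Production Rate = Daily Demand / Available Hours
Rate = 909 units/day / 8 hours/day
Rate = 113.6 units/hour

113.6 units/hour


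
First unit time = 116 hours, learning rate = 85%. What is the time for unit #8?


Formula: T_n = T_1 * (learning_rate)^(log2(n)) where learning_rate = rate/100
Doublings = log2(8) = 3
T_n = 116 * 0.85^3
T_n = 116 * 0.6141 = 71.2 hours

71.2 hours


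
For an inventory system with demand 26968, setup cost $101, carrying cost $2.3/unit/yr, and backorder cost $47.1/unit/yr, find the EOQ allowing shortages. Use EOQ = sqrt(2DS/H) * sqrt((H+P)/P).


Formula: EOQ* = sqrt(2DS/H) * sqrt((H+P)/P)
Base EOQ = sqrt(2*26968*101/2.3) = 1538.99 units
Correction = sqrt((2.3+47.1)/47.1) = 1.02413
EOQ* = 1538.99 * 1.02413 = 1576.1 units

1576.1 units


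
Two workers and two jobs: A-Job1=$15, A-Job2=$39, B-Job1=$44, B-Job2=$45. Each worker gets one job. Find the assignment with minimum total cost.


Option 1: A->1 + B->2 = $15 + $45 = $60
Option 2: A->2 + B->1 = $39 + $44 = $83
Min cost = min($60, $83) = $60

$60


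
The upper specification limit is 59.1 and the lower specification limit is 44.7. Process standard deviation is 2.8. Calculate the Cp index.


Cp = (59.1 - 44.7) / (6 * 2.8)

0.86


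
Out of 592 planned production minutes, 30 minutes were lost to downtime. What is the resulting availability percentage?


Formula: Availability = (Planned Time - Downtime) / Planned Time * 100
Uptime = 592 - 30 = 562 min
Availability = 562 / 592 * 100 = 94.9%

94.9%


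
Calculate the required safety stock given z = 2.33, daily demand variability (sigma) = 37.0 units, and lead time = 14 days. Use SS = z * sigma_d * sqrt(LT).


Formula: SS = z * sigma_d * sqrt(LT)
sqrt(LT) = sqrt(14) = 3.7417
SS = 2.33 * 37.0 * 3.7417
SS = 322.6 units

322.6 units


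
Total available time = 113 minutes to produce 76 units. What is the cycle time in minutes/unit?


Formula: CT = Available Time / Number of Units
CT = 113 min / 76 units
CT = 1.49 min/unit

1.49 min/unit


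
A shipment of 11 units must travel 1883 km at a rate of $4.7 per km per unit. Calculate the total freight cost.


TC = dist * cost * units = 1883 * 4.7 * 11 = $97351.10

$97351.10


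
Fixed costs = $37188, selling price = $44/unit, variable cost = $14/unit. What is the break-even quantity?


Formula: BEQ = Fixed Costs / (Price - Variable Cost)
Contribution margin = $44 - $14 = $30/unit
BEQ = ceil($37188 / $30/unit) = ceil(1239.6) = 1240 units

1240 units


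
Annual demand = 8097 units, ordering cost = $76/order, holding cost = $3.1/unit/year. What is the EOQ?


Formula: EOQ = sqrt(2 * D * S / H)
Numerator: 2 * 8097 * 76 = 1230744
2DS/H = 1230744 / 3.1 = 397014.2
EOQ = sqrt(397014.2) = 630.1 units

630.1 units


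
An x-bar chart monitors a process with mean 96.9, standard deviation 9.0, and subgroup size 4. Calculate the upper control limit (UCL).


UCL = 96.9 + 3 * 9.0 / sqrt(4)

110.4


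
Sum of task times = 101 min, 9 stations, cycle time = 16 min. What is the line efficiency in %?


Formula: Efficiency = Sum of Task Times / (N_stations * CT) * 100
Total station capacity = 9 stations * 16 min = 144 min
Efficiency = 101 / 144 * 100 = 70.1%

70.1%


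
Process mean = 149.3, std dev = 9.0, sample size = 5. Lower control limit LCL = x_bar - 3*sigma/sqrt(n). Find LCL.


LCL = 149.3 - 3 * 9.0 / sqrt(5)

137.23


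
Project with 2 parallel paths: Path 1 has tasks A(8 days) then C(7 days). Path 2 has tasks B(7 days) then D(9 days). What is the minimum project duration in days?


Path 1 = 8 + 7 = 15 days
Path 2 = 7 + 9 = 16 days
Duration = max(15, 16) = 16 days

16 days


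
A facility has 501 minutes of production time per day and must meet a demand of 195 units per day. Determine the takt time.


Formula: Takt Time = Available Production Time / Customer Demand
Takt = 501 min/day / 195 units/day
Takt = 2.57 min/unit

2.57 min/unit


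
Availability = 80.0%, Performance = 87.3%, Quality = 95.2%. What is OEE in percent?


Formula: OEE = Availability * Performance * Quality / 10000
A * P = 80.0% * 87.3% / 100 = 69.84%
OEE = 69.84% * 95.2% / 100 = 66.5%

66.5%


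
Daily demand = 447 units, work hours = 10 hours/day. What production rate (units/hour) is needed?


Formula: Production Rate = Daily Demand / Available Hours
Rate = 447 units/day / 10 hours/day
Rate = 44.7 units/hour

44.7 units/hour


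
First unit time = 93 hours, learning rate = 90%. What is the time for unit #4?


Formula: T_n = T_1 * (learning_rate)^(log2(n)) where learning_rate = rate/100
Doublings = log2(4) = 2
T_n = 93 * 0.9^2
T_n = 93 * 0.81 = 75.3 hours

75.3 hours


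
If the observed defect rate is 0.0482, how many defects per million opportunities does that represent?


DPMO = defect_rate * 1000000 = 0.0482 * 1000000

48200


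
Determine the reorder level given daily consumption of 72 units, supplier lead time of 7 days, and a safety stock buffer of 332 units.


Formula: ROP = (Daily Demand * Lead Time) + Safety Stock
Demand during lead time = 72 * 7 = 504 units
ROP = 504 + 332 = 836 units

836 units


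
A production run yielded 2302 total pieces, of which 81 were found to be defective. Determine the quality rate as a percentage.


Formula: Quality Rate = Good Pieces / Total Pieces * 100
Good pieces = 2302 - 81 = 2221
QR = 2221 / 2302 * 100 = 96.5%

96.5%


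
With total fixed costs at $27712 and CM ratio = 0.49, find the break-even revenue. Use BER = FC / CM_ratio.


Formula: BER = Fixed Costs / Contribution Margin Ratio
BER = $27712 / 0.49
BER = $56555.10 (to the nearest cent)

$56555.10


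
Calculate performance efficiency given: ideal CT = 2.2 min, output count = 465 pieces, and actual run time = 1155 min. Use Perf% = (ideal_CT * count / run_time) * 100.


Formula: Performance = (Ideal CT * Total Count) / Run Time * 100
Ideal output time = 2.2 * 465 = 1023.0 min
Performance = 1023.0 / 1155 * 100 = 88.6%

88.6%


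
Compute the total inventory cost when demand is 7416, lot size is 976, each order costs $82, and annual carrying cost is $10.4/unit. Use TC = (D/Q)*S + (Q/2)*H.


TC = 7416/976 * 82 + 976/2 * 10.4

$5698.27


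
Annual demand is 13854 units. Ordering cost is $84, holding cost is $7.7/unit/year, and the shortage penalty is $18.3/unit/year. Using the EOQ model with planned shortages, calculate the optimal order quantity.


Formula: EOQ* = sqrt(2DS/H) * sqrt((H+P)/P)
Base EOQ = sqrt(2*13854*84/7.7) = 549.79 units
Correction = sqrt((7.7+18.3)/18.3) = 1.19196
EOQ* = 549.79 * 1.19196 = 655.3 units

655.3 units


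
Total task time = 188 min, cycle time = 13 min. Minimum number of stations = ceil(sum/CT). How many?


Formula: N_min = ceil(Sum of Task Times / Cycle Time)
N_min = ceil(188 min / 13 min) = ceil(14.4615)
N_min = 15 stations

15


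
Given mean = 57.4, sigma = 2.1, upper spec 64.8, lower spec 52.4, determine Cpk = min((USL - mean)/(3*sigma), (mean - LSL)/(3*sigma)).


Cpu = (64.8 - 57.4) / (3 * 2.1) = 1.17
Cpl = (57.4 - 52.4) / (3 * 2.1) = 0.79
Cpk = min(1.17, 0.79) = 0.79

0.79


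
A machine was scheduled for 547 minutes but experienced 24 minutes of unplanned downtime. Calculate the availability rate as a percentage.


Formula: Availability = (Planned Time - Downtime) / Planned Time * 100
Uptime = 547 - 24 = 523 min
Availability = 523 / 547 * 100 = 95.6%

95.6%


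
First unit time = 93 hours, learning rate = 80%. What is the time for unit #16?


Formula: T_n = T_1 * (learning_rate)^(log2(n)) where learning_rate = rate/100
Doublings = log2(16) = 4
T_n = 93 * 0.8^4
T_n = 93 * 0.4096 = 38.1 hours

38.1 hours


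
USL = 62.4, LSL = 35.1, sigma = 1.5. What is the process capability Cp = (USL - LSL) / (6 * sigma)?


Cp = (62.4 - 35.1) / (6 * 1.5)

3.03


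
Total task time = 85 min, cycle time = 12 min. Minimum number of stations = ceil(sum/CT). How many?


Formula: N_min = ceil(Sum of Task Times / Cycle Time)
N_min = ceil(85 min / 12 min) = ceil(7.0833)
N_min = 8 stations

8


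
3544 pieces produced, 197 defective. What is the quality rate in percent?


Formula: Quality Rate = Good Pieces / Total Pieces * 100
Good pieces = 3544 - 197 = 3347
QR = 3347 / 3544 * 100 = 94.4%

94.4%


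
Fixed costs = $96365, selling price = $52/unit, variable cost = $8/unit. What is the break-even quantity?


Formula: BEQ = Fixed Costs / (Price - Variable Cost)
Contribution margin = $52 - $8 = $44/unit
BEQ = ceil($96365 / $44/unit) = ceil(2190.11) = 2191 units

2191 units


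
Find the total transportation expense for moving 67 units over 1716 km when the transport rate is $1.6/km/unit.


TC = dist * cost * units = 1716 * 1.6 * 67 = $183955.20

$183955.20


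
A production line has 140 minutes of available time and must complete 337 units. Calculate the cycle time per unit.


Formula: CT = Available Time / Number of Units
CT = 140 min / 337 units
CT = 0.42 min/unit

0.42 min/unit


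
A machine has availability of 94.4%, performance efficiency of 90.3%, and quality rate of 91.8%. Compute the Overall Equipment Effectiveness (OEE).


Formula: OEE = Availability * Performance * Quality / 10000
A * P = 94.4% * 90.3% / 100 = 85.24%
OEE = 85.24% * 91.8% / 100 = 78.3%

78.3%


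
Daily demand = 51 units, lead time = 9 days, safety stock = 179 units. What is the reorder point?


Formula: ROP = (Daily Demand * Lead Time) + Safety Stock
Demand during lead time = 51 * 9 = 459 units
ROP = 459 + 179 = 638 units

638 units


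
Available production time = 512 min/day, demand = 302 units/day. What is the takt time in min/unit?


Formula: Takt Time = Available Production Time / Customer Demand
Takt = 512 min/day / 302 units/day
Takt = 1.7 min/unit

1.7 min/unit


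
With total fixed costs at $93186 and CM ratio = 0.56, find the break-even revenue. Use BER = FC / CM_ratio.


Formula: BER = Fixed Costs / Contribution Margin Ratio
BER = $93186 / 0.56
BER = $166403.57 (to the nearest cent)

$166403.57


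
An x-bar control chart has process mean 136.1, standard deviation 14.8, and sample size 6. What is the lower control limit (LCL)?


LCL = 136.1 - 3 * 14.8 / sqrt(6)

117.97


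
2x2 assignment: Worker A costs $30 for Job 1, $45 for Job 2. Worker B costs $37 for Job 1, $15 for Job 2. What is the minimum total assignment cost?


Option 1: A->1 + B->2 = $30 + $15 = $45
Option 2: A->2 + B->1 = $45 + $37 = $82
Min cost = min($45, $82) = $45

$45


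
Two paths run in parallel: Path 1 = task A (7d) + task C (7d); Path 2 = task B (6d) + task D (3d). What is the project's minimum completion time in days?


Path 1 = 7 + 7 = 14 days
Path 2 = 6 + 3 = 9 days
Duration = max(14, 9) = 14 days

14 days


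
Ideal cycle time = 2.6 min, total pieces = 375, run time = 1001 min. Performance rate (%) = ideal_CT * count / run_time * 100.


Formula: Performance = (Ideal CT * Total Count) / Run Time * 100
Ideal output time = 2.6 * 375 = 975.0 min
Performance = 975.0 / 1001 * 100 = 97.4%

97.4%


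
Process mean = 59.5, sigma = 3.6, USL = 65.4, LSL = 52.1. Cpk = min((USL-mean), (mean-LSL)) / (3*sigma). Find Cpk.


Cpu = (65.4 - 59.5) / (3 * 3.6) = 0.55
Cpl = (59.5 - 52.1) / (3 * 3.6) = 0.69
Cpk = min(0.55, 0.69) = 0.55

0.55


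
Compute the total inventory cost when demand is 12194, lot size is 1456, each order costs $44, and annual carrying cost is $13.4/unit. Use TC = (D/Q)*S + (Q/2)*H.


TC = 12194/1456 * 44 + 1456/2 * 13.4

$10123.70


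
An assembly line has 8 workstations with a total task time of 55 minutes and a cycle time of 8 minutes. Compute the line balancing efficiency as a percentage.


Formula: Efficiency = Sum of Task Times / (N_stations * CT) * 100
Total station capacity = 8 stations * 8 min = 64 min
Efficiency = 55 / 64 * 100 = 85.9%

85.9%


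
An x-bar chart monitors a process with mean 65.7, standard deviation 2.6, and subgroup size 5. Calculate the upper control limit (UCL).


UCL = 65.7 + 3 * 2.6 / sqrt(5)

69.19


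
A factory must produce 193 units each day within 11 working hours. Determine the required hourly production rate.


Formula: Production Rate = Daily Demand / Available Hours
Rate = 193 units/day / 11 hours/day
Rate = 17.5 units/hour

17.5 units/hour


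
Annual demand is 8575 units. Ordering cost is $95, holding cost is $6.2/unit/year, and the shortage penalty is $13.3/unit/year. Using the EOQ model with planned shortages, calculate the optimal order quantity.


Formula: EOQ* = sqrt(2DS/H) * sqrt((H+P)/P)
Base EOQ = sqrt(2*8575*95/6.2) = 512.62 units
Correction = sqrt((6.2+13.3)/13.3) = 1.21085
EOQ* = 512.62 * 1.21085 = 620.7 units

620.7 units


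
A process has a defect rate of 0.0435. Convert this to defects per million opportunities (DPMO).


DPMO = defect_rate * 1000000 = 0.0435 * 1000000

43500


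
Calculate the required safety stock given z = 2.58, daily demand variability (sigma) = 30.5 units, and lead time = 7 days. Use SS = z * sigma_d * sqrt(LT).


Formula: SS = z * sigma_d * sqrt(LT)
sqrt(LT) = sqrt(7) = 2.6458
SS = 2.58 * 30.5 * 2.6458
SS = 208.2 units

208.2 units


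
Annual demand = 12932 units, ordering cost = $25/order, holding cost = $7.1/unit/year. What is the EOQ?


Formula: EOQ = sqrt(2 * D * S / H)
Numerator: 2 * 12932 * 25 = 646600
2DS/H = 646600 / 7.1 = 91070.4
EOQ = sqrt(91070.4) = 301.8 units

301.8 units


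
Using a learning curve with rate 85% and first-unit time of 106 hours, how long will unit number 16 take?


Formula: T_n = T_1 * (learning_rate)^(log2(n)) where learning_rate = rate/100
Doublings = log2(16) = 4
T_n = 106 * 0.85^4
T_n = 106 * 0.522 = 55.3 hours

55.3 hours


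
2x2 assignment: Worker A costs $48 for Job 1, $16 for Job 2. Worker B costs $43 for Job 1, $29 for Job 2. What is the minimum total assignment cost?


Option 1: A->1 + B->2 = $48 + $29 = $77
Option 2: A->2 + B->1 = $16 + $43 = $59
Min cost = min($77, $59) = $59

$59


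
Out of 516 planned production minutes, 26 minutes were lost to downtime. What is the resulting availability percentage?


Formula: Availability = (Planned Time - Downtime) / Planned Time * 100
Uptime = 516 - 26 = 490 min
Availability = 490 / 516 * 100 = 95.0%

95.0%


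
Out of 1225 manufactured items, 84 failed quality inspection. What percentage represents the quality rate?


Formula: Quality Rate = Good Pieces / Total Pieces * 100
Good pieces = 1225 - 84 = 1141
QR = 1141 / 1225 * 100 = 93.1%

93.1%


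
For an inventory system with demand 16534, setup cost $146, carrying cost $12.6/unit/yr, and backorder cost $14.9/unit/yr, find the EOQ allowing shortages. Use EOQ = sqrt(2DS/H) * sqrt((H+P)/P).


Formula: EOQ* = sqrt(2DS/H) * sqrt((H+P)/P)
Base EOQ = sqrt(2*16534*146/12.6) = 619.01 units
Correction = sqrt((12.6+14.9)/14.9) = 1.35854
EOQ* = 619.01 * 1.35854 = 840.9 units

840.9 units


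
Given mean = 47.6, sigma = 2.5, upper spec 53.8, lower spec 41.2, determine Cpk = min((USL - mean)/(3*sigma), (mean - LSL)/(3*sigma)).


Cpu = (53.8 - 47.6) / (3 * 2.5) = 0.83
Cpl = (47.6 - 41.2) / (3 * 2.5) = 0.85
Cpk = min(0.83, 0.85) = 0.83

0.83


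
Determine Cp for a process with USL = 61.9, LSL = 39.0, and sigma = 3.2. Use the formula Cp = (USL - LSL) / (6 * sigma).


Cp = (61.9 - 39.0) / (6 * 3.2)

1.19


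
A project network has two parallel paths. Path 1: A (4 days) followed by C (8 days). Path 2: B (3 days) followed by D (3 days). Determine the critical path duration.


Path 1 = 4 + 8 = 12 days
Path 2 = 3 + 3 = 6 days
Duration = max(12, 6) = 12 days

12 days


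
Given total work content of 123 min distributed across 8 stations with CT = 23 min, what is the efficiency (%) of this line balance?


Formula: Efficiency = Sum of Task Times / (N_stations * CT) * 100
Total station capacity = 8 stations * 23 min = 184 min
Efficiency = 123 / 184 * 100 = 66.8%

66.8%


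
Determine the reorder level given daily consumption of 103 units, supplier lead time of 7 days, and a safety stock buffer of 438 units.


Formula: ROP = (Daily Demand * Lead Time) + Safety Stock
Demand during lead time = 103 * 7 = 721 units
ROP = 721 + 438 = 1159 units

1159 units


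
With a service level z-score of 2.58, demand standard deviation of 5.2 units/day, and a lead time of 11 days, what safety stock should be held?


Formula: SS = z * sigma_d * sqrt(LT)
sqrt(LT) = sqrt(11) = 3.3166
SS = 2.58 * 5.2 * 3.3166
SS = 44.5 units

44.5 units


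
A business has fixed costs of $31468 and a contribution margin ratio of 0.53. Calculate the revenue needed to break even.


Formula: BER = Fixed Costs / Contribution Margin Ratio
BER = $31468 / 0.53
BER = $59373.58 (to the nearest cent)

$59373.58


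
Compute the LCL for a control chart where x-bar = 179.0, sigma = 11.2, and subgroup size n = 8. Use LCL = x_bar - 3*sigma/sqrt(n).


LCL = 179.0 - 3 * 11.2 / sqrt(8)

167.12


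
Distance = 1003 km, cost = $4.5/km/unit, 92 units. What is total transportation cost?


TC = dist * cost * units = 1003 * 4.5 * 92 = $415242.00

$415242.00


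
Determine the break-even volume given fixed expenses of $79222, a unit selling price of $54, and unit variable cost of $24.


Formula: BEQ = Fixed Costs / (Price - Variable Cost)
Contribution margin = $54 - $24 = $30/unit
BEQ = ceil($79222 / $30/unit) = ceil(2640.73) = 2641 units

2641 units


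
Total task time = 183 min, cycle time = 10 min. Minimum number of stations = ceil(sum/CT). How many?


Formula: N_min = ceil(Sum of Task Times / Cycle Time)
N_min = ceil(183 min / 10 min) = ceil(18.3)
N_min = 19 stations

19


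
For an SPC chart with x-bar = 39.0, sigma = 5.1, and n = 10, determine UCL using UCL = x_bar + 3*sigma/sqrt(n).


UCL = 39.0 + 3 * 5.1 / sqrt(10)

43.84


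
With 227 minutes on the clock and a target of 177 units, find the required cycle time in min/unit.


Formula: CT = Available Time / Number of Units
CT = 227 min / 177 units
CT = 1.28 min/unit

1.28 min/unit


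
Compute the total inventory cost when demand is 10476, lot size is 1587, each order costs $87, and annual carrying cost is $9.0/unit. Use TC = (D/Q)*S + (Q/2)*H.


TC = 10476/1587 * 87 + 1587/2 * 9.0

$7715.80


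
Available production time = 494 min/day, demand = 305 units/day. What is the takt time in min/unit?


Formula: Takt Time = Available Production Time / Customer Demand
Takt = 494 min/day / 305 units/day
Takt = 1.62 min/unit

1.62 min/unit


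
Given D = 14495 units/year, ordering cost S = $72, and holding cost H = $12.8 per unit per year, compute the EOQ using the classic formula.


Formula: EOQ = sqrt(2 * D * S / H)
Numerator: 2 * 14495 * 72 = 2087280
2DS/H = 2087280 / 12.8 = 163068.8
EOQ = sqrt(163068.8) = 403.8 units

403.8 units


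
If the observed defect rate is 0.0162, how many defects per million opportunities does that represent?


DPMO = defect_rate * 1000000 = 0.0162 * 1000000

16200


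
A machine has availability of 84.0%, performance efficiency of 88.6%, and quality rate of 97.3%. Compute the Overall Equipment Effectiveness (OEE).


Formula: OEE = Availability * Performance * Quality / 10000
A * P = 84.0% * 88.6% / 100 = 74.42%
OEE = 74.42% * 97.3% / 100 = 72.4%

72.4%


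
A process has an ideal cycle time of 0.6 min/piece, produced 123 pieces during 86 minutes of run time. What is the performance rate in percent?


Formula: Performance = (Ideal CT * Total Count) / Run Time * 100
Ideal output time = 0.6 * 123 = 73.8 min
Performance = 73.8 / 86 * 100 = 85.8%

85.8%


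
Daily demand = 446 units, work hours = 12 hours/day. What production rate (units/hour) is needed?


Formula: Production Rate = Daily Demand / Available Hours
Rate = 446 units/day / 12 hours/day
Rate = 37.2 units/hour

37.2 units/hour


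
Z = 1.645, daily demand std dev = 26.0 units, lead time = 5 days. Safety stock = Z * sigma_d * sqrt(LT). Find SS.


Formula: SS = z * sigma_d * sqrt(LT)
sqrt(LT) = sqrt(5) = 2.2361
SS = 1.645 * 26.0 * 2.2361
SS = 95.6 units

95.6 units


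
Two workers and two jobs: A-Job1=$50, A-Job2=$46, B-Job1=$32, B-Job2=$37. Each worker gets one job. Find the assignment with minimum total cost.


Option 1: A->1 + B->2 = $50 + $37 = $87
Option 2: A->2 + B->1 = $46 + $32 = $78
Min cost = min($87, $78) = $78

$78


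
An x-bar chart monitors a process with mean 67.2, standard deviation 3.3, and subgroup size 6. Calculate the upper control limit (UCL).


UCL = 67.2 + 3 * 3.3 / sqrt(6)

71.24


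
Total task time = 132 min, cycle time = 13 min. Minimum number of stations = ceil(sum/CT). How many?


Formula: N_min = ceil(Sum of Task Times / Cycle Time)
N_min = ceil(132 min / 13 min) = ceil(10.1538)
N_min = 11 stations

11


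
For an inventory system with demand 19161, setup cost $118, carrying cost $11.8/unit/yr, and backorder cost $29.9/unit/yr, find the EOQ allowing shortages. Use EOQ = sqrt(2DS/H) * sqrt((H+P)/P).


Formula: EOQ* = sqrt(2DS/H) * sqrt((H+P)/P)
Base EOQ = sqrt(2*19161*118/11.8) = 619.05 units
Correction = sqrt((11.8+29.9)/29.9) = 1.18095
EOQ* = 619.05 * 1.18095 = 731.1 units

731.1 units


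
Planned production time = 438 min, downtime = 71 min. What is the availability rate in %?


Formula: Availability = (Planned Time - Downtime) / Planned Time * 100
Uptime = 438 - 71 = 367 min
Availability = 367 / 438 * 100 = 83.8%

83.8%


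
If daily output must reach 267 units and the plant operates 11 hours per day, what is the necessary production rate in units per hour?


Formula: Production Rate = Daily Demand / Available Hours
Rate = 267 units/day / 11 hours/day
Rate = 24.3 units/hour

24.3 units/hour


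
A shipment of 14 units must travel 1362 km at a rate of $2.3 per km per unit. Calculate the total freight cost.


TC = dist * cost * units = 1362 * 2.3 * 14 = $43856.40

$43856.40


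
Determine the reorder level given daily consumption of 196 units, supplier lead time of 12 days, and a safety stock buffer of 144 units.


Formula: ROP = (Daily Demand * Lead Time) + Safety Stock
Demand during lead time = 196 * 12 = 2352 units
ROP = 2352 + 144 = 2496 units

2496 units


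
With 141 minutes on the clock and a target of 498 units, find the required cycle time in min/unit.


Formula: CT = Available Time / Number of Units
CT = 141 min / 498 units
CT = 0.28 min/unit

0.28 min/unit


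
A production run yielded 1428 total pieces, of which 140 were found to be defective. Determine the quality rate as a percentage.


Formula: Quality Rate = Good Pieces / Total Pieces * 100
Good pieces = 1428 - 140 = 1288
QR = 1288 / 1428 * 100 = 90.2%

90.2%


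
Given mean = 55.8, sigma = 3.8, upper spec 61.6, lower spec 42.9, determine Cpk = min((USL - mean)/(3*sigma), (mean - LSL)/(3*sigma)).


Cpu = (61.6 - 55.8) / (3 * 3.8) = 0.51
Cpl = (55.8 - 42.9) / (3 * 3.8) = 1.13
Cpk = min(0.51, 1.13) = 0.51

0.51


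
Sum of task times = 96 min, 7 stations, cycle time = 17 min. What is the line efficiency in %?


Formula: Efficiency = Sum of Task Times / (N_stations * CT) * 100
Total station capacity = 7 stations * 17 min = 119 min
Efficiency = 96 / 119 * 100 = 80.7%

80.7%


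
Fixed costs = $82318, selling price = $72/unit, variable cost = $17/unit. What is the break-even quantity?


Formula: BEQ = Fixed Costs / (Price - Variable Cost)
Contribution margin = $72 - $17 = $55/unit
BEQ = ceil($82318 / $55/unit) = ceil(1496.69) = 1497 units

1497 units


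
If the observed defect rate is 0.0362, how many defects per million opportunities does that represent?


DPMO = defect_rate * 1000000 = 0.0362 * 1000000

36200


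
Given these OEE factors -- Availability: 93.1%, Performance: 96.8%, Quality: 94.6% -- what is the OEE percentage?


Formula: OEE = Availability * Performance * Quality / 10000
A * P = 93.1% * 96.8% / 100 = 90.12%
OEE = 90.12% * 94.6% / 100 = 85.3%

85.3%


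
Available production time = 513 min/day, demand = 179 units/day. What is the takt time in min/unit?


Formula: Takt Time = Available Production Time / Customer Demand
Takt = 513 min/day / 179 units/day
Takt = 2.87 min/unit

2.87 min/unit


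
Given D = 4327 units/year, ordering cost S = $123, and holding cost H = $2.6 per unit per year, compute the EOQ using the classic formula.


Formula: EOQ = sqrt(2 * D * S / H)
Numerator: 2 * 4327 * 123 = 1064442
2DS/H = 1064442 / 2.6 = 409400.8
EOQ = sqrt(409400.8) = 639.8 units

639.8 units


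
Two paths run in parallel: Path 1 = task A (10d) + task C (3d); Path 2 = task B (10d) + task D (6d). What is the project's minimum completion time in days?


Path 1 = 10 + 3 = 13 days
Path 2 = 10 + 6 = 16 days
Duration = max(13, 16) = 16 days

16 days


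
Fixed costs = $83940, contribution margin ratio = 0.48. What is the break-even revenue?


Formula: BER = Fixed Costs / Contribution Margin Ratio
BER = $83940 / 0.48
BER = $174875.00 (to the nearest cent)

$174875.00


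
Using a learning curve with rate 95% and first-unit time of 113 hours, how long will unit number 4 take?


Formula: T_n = T_1 * (learning_rate)^(log2(n)) where learning_rate = rate/100
Doublings = log2(4) = 2
T_n = 113 * 0.95^2
T_n = 113 * 0.9025 = 102.0 hours

102.0 hours


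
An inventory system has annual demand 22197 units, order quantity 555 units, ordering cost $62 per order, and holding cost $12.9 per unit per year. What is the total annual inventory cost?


TC = 22197/555 * 62 + 555/2 * 12.9

$6059.41
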